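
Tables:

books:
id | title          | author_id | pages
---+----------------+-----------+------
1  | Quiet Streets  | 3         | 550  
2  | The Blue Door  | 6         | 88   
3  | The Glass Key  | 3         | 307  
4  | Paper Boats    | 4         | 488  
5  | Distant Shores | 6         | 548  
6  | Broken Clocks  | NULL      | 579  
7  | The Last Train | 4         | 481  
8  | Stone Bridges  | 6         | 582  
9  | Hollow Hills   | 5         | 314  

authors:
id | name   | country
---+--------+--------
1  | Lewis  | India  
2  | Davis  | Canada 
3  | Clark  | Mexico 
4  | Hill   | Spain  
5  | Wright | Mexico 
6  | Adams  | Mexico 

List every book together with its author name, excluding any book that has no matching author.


INNER JOIN keeps only books rows whose author_id matches an id in authors. Walk through each book:
  - book 1 (Quiet Streets): author_id=3 -> matches Clark
  - book 2 (The Blue Door): author_id=6 -> matches Adams
  - book 3 (The Glass Key): author_id=3 -> matches Clark
  - book 4 (Paper Boats): author_id=4 -> matches Hill
  - book 5 (Distant Shores): author_id=6 -> matches Adams
  - book 6 (Broken Clocks): author_id=NULL, no match -> dropped
  - book 7 (The Last Train): author_id=4 -> matches Hill
  - book 8 (Stone Bridges): author_id=6 -> matches Adams
  - book 9 (Hollow Hills): author_id=5 -> matches Wright
So 1 of 9 rows is dropped.

SQL:
SELECT a.title, b.name AS author
FROM books a
INNER JOIN authors b ON a.author_id = b.id

Result:
title          | author
---------------+-------
Quiet Streets  | Clark 
The Blue Door  | Adams 
The Glass Key  | Clark 
Paper Boats    | Hill  
Distant Shores | Adams 
The Last Train | Hill  
Stone Bridges  | Adams 
Hollow Hills   | Wright


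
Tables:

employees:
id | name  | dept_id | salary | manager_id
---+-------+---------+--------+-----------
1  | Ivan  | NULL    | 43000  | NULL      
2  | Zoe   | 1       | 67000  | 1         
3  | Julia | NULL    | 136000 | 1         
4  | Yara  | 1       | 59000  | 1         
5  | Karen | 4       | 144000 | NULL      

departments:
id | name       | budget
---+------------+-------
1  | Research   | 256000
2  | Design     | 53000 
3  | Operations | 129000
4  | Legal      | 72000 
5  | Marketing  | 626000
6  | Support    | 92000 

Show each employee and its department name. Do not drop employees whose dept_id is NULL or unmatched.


LEFT JOIN keeps every row from employees (the left table); where dept_id has no match in departments, the department columns become NULL. Walk through each employee:
  - employee 1 (Ivan): dept_id=NULL, no match -> kept with NULL
  - employee 2 (Zoe): dept_id=1 -> matches Research
  - employee 3 (Julia): dept_id=NULL, no match -> kept with NULL
  - employee 4 (Yara): dept_id=1 -> matches Research
  - employee 5 (Karen): dept_id=4 -> matches Legal
All 5 rows appear; 2 have NULL department.

SQL:
SELECT a.name, b.name AS department
FROM employees a
LEFT JOIN departments b ON a.dept_id = b.id

Result:
name  | department
------+-----------
Ivan  | NULL      
Zoe   | Research  
Julia | NULL      
Yara  | Research  
Karen | Legal     


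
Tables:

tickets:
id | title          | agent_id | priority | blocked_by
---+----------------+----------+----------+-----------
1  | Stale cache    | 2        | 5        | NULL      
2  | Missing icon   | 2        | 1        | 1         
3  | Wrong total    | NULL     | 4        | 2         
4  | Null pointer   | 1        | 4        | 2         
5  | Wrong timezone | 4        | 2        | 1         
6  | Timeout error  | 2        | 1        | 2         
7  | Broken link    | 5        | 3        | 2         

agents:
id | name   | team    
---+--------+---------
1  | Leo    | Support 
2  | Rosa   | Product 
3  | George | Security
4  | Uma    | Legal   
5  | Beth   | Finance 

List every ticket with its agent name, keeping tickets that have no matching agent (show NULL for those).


LEFT JOIN keeps every row from tickets (the left table); where agent_id has no match in agents, the agent columns become NULL. Walk through each ticket:
  - ticket 1 (Stale cache): agent_id=2 -> matches Rosa
  - ticket 2 (Missing icon): agent_id=2 -> matches Rosa
  - ticket 3 (Wrong total): agent_id=NULL, no match -> kept with NULL
  - ticket 4 (Null pointer): agent_id=1 -> matches Leo
  - ticket 5 (Wrong timezone): agent_id=4 -> matches Uma
  - ticket 6 (Timeout error): agent_id=2 -> matches Rosa
  - ticket 7 (Broken link): agent_id=5 -> matches Beth
All 7 rows appear; 1 has NULL agent.

SQL:
SELECT a.title, b.name AS agent
FROM tickets a
LEFT JOIN agents b ON a.agent_id = b.id

Result:
title          | agent
---------------+------
Stale cache    | Rosa 
Missing icon   | Rosa 
Wrong total    | NULL 
Null pointer   | Leo  
Wrong timezone | Uma  
Timeout error  | Rosa 
Broken link    | Beth 


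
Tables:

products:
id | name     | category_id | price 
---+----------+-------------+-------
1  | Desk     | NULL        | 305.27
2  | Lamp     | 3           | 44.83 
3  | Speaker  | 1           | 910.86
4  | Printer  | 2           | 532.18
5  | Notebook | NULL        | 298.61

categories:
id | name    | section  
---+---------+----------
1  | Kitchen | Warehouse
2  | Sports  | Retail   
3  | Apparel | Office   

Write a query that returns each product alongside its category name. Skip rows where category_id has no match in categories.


INNER JOIN keeps only products rows whose category_id matches an id in categories. Walk through each product:
  - product 1 (Desk): category_id=NULL, no match -> dropped
  - product 2 (Lamp): category_id=3 -> matches Apparel
  - product 3 (Speaker): category_id=1 -> matches Kitchen
  - product 4 (Printer): category_id=2 -> matches Sports
  - product 5 (Notebook): category_id=NULL, no match -> dropped
So 2 of 5 rows are dropped.

SQL:
SELECT a.name, b.name AS category
FROM products a
INNER JOIN categories b ON a.category_id = b.id

Result:
name    | category
--------+---------
Lamp    | Apparel 
Speaker | Kitchen 
Printer | Sports  


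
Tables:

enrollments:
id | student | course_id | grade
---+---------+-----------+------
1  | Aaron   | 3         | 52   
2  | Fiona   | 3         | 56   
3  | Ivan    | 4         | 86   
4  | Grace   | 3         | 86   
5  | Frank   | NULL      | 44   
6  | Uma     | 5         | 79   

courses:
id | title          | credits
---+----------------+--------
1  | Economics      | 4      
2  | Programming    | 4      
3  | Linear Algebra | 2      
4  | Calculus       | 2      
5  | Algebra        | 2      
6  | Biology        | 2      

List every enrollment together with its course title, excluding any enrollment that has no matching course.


INNER JOIN keeps only enrollments rows whose course_id matches an id in courses. Walk through each enrollment:
  - enrollment 1 (Aaron): course_id=3 -> matches Linear Algebra
  - enrollment 2 (Fiona): course_id=3 -> matches Linear Algebra
  - enrollment 3 (Ivan): course_id=4 -> matches Calculus
  - enrollment 4 (Grace): course_id=3 -> matches Linear Algebra
  - enrollment 5 (Frank): course_id=NULL, no match -> dropped
  - enrollment 6 (Uma): course_id=5 -> matches Algebra
So 1 of 6 rows is dropped.

SQL:
SELECT a.student, b.title AS course
FROM enrollments a
INNER JOIN courses b ON a.course_id = b.id

Result:
student | course        
--------+---------------
Aaron   | Linear Algebra
Fiona   | Linear Algebra
Ivan    | Calculus      
Grace   | Linear Algebra
Uma     | Algebra       


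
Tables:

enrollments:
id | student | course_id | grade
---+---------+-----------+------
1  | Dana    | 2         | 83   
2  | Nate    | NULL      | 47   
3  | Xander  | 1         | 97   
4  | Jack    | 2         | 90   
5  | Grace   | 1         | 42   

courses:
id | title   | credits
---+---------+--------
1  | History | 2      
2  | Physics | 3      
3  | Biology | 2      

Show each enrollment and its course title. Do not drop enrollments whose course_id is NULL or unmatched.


LEFT JOIN keeps every row from enrollments (the left table); where course_id has no match in courses, the course columns become NULL. Walk through each enrollment:
  - enrollment 1 (Dana): course_id=2 -> matches Physics
  - enrollment 2 (Nate): course_id=NULL, no match -> kept with NULL
  - enrollment 3 (Xander): course_id=1 -> matches History
  - enrollment 4 (Jack): course_id=2 -> matches Physics
  - enrollment 5 (Grace): course_id=1 -> matches History
All 5 rows appear; 1 has NULL course.

SQL:
SELECT a.student, b.title AS course
FROM enrollments a
LEFT JOIN courses b ON a.course_id = b.id

Result:
student | course 
--------+--------
Dana    | Physics
Nate    | NULL   
Xander  | History
Jack    | Physics
Grace   | History


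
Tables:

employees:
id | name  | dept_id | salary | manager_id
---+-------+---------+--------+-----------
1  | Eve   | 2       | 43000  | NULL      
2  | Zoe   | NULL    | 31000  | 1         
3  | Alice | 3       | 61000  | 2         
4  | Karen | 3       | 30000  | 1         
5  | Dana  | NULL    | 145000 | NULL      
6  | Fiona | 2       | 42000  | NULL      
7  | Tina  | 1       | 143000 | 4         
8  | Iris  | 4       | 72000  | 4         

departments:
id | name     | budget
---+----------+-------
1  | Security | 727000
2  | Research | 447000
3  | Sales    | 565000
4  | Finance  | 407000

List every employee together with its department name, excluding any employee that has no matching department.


INNER JOIN keeps only employees rows whose dept_id matches an id in departments. Walk through each employee:
  - employee 1 (Eve): dept_id=2 -> matches Research
  - employee 2 (Zoe): dept_id=NULL, no match -> dropped
  - employee 3 (Alice): dept_id=3 -> matches Sales
  - employee 4 (Karen): dept_id=3 -> matches Sales
  - employee 5 (Dana): dept_id=NULL, no match -> dropped
  - employee 6 (Fiona): dept_id=2 -> matches Research
  - employee 7 (Tina): dept_id=1 -> matches Security
  - employee 8 (Iris): dept_id=4 -> matches Finance
So 2 of 8 rows are dropped.

SQL:
SELECT a.name, b.name AS department
FROM employees a
INNER JOIN departments b ON a.dept_id = b.id

Result:
name  | department
------+-----------
Eve   | Research  
Alice | Sales     
Karen | Sales     
Fiona | Research  
Tina  | Security  
Iris  | Finance   


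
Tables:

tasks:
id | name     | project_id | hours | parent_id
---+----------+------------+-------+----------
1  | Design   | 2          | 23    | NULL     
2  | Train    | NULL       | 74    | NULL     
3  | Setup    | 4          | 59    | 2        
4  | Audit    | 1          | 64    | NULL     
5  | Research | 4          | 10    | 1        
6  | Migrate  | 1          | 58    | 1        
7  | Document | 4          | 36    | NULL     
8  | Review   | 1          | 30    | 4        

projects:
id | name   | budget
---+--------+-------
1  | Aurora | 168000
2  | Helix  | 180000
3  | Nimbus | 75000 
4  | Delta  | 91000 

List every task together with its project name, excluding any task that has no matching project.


INNER JOIN keeps only tasks rows whose project_id matches an id in projects. Walk through each task:
  - task 1 (Design): project_id=2 -> matches Helix
  - task 2 (Train): project_id=NULL, no match -> dropped
  - task 3 (Setup): project_id=4 -> matches Delta
  - task 4 (Audit): project_id=1 -> matches Aurora
  - task 5 (Research): project_id=4 -> matches Delta
  - task 6 (Migrate): project_id=1 -> matches Aurora
  - task 7 (Document): project_id=4 -> matches Delta
  - task 8 (Review): project_id=1 -> matches Aurora
So 1 of 8 rows is dropped.

SQL:
SELECT a.name, b.name AS project
FROM tasks a
INNER JOIN projects b ON a.project_id = b.id

Result:
name     | project
---------+--------
Design   | Helix  
Setup    | Delta  
Audit    | Aurora 
Research | Delta  
Migrate  | Aurora 
Document | Delta  
Review   | Aurora 


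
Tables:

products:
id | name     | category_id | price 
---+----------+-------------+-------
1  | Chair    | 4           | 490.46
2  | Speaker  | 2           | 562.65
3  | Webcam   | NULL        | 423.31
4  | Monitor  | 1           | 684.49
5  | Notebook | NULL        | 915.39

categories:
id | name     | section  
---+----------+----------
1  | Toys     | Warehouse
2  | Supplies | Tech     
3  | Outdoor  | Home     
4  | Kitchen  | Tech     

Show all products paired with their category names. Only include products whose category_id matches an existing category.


INNER JOIN keeps only products rows whose category_id matches an id in categories. Walk through each product:
  - product 1 (Chair): category_id=4 -> matches Kitchen
  - product 2 (Speaker): category_id=2 -> matches Supplies
  - product 3 (Webcam): category_id=NULL, no match -> dropped
  - product 4 (Monitor): category_id=1 -> matches Toys
  - product 5 (Notebook): category_id=NULL, no match -> dropped
So 2 of 5 rows are dropped.

SQL:
SELECT a.name, b.name AS category
FROM products a
INNER JOIN categories b ON a.category_id = b.id

Result:
name    | category
--------+---------
Chair   | Kitchen 
Speaker | Supplies
Monitor | Toys    


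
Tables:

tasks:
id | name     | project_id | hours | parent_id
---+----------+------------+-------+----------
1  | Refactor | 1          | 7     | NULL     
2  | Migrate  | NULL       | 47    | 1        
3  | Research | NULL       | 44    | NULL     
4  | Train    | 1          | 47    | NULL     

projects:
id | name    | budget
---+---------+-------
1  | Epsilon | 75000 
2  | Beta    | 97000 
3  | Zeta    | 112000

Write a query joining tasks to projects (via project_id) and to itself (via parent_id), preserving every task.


Two LEFT JOINs from the same base table tasks: one to projects via project_id, one to tasks itself via parent_id. Both are LEFT so every task is preserved.
Match against projects:
  - task 1 (Refactor): project_id=1 -> matches Epsilon
  - task 2 (Migrate): project_id=NULL, no match -> kept with NULL
  - task 3 (Research): project_id=NULL, no match -> kept with NULL
  - task 4 (Train): project_id=1 -> matches Epsilon
Match against tasks (self):
  - task 1 (Refactor): parent_id=NULL -> NULL
  - task 2 (Migrate): parent_id=1 -> Refactor
  - task 3 (Research): parent_id=NULL -> NULL
  - task 4 (Train): parent_id=NULL -> NULL

SQL:
SELECT a.name, b.name AS project, c.name AS parent
FROM tasks a
LEFT JOIN projects b ON a.project_id = b.id
LEFT JOIN tasks c ON a.parent_id = c.id

Result:
name     | project | parent  
---------+---------+---------
Refactor | Epsilon | NULL    
Migrate  | NULL    | Refactor
Research | NULL    | NULL    
Train    | Epsilon | NULL    


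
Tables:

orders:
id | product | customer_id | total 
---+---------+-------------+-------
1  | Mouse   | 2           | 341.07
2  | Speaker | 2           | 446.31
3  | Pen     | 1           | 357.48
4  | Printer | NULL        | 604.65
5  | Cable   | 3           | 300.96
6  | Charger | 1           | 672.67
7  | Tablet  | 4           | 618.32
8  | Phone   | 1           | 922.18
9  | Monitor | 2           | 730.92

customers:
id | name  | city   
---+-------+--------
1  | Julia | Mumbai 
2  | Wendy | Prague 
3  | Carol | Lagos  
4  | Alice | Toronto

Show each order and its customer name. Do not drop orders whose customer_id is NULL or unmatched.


LEFT JOIN keeps every row from orders (the left table); where customer_id has no match in customers, the customer columns become NULL. Walk through each order:
  - order 1 (Mouse): customer_id=2 -> matches Wendy
  - order 2 (Speaker): customer_id=2 -> matches Wendy
  - order 3 (Pen): customer_id=1 -> matches Julia
  - order 4 (Printer): customer_id=NULL, no match -> kept with NULL
  - order 5 (Cable): customer_id=3 -> matches Carol
  - order 6 (Charger): customer_id=1 -> matches Julia
  - order 7 (Tablet): customer_id=4 -> matches Alice
  - order 8 (Phone): customer_id=1 -> matches Julia
  - order 9 (Monitor): customer_id=2 -> matches Wendy
All 9 rows appear; 1 has NULL customer.

SQL:
SELECT a.product, b.name AS customer
FROM orders a
LEFT JOIN customers b ON a.customer_id = b.id

Result:
product | customer
--------+---------
Mouse   | Wendy   
Speaker | Wendy   
Pen     | Julia   
Printer | NULL    
Cable   | Carol   
Charger | Julia   
Tablet  | Alice   
Phone   | Julia   
Monitor | Wendy   


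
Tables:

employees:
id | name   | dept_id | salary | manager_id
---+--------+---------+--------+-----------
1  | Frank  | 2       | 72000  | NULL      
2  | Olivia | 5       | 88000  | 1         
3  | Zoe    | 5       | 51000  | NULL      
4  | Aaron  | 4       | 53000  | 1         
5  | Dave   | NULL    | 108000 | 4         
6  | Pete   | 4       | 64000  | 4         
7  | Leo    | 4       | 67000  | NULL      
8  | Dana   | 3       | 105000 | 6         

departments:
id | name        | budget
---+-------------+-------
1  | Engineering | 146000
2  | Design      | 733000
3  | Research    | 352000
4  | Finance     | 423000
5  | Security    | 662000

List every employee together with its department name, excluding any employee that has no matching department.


INNER JOIN keeps only employees rows whose dept_id matches an id in departments. Walk through each employee:
  - employee 1 (Frank): dept_id=2 -> matches Design
  - employee 2 (Olivia): dept_id=5 -> matches Security
  - employee 3 (Zoe): dept_id=5 -> matches Security
  - employee 4 (Aaron): dept_id=4 -> matches Finance
  - employee 5 (Dave): dept_id=NULL, no match -> dropped
  - employee 6 (Pete): dept_id=4 -> matches Finance
  - employee 7 (Leo): dept_id=4 -> matches Finance
  - employee 8 (Dana): dept_id=3 -> matches Research
So 1 of 8 rows is dropped.

SQL:
SELECT a.name, b.name AS department
FROM employees a
INNER JOIN departments b ON a.dept_id = b.id

Result:
name   | department
-------+-----------
Frank  | Design    
Olivia | Security  
Zoe    | Security  
Aaron  | Finance   
Pete   | Finance   
Leo    | Finance   
Dana   | Research  


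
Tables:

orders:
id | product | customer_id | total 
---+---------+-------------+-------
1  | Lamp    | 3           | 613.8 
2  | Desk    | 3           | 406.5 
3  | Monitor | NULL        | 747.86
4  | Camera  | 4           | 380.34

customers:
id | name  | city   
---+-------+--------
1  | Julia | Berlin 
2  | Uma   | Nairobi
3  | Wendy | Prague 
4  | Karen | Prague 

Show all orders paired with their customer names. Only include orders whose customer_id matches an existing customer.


INNER JOIN keeps only orders rows whose customer_id matches an id in customers. Walk through each order:
  - order 1 (Lamp): customer_id=3 -> matches Wendy
  - order 2 (Desk): customer_id=3 -> matches Wendy
  - order 3 (Monitor): customer_id=NULL, no match -> dropped
  - order 4 (Camera): customer_id=4 -> matches Karen
So 1 of 4 rows is dropped.

SQL:
SELECT a.product, b.name AS customer
FROM orders a
INNER JOIN customers b ON a.customer_id = b.id

Result:
product | customer
--------+---------
Lamp    | Wendy   
Desk    | Wendy   
Camera  | Karen   


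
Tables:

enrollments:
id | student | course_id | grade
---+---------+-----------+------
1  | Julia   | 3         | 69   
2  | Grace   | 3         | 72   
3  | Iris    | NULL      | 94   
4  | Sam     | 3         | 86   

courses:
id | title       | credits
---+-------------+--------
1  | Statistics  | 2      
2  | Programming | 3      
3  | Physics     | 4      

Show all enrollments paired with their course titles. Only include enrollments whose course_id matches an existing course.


INNER JOIN keeps only enrollments rows whose course_id matches an id in courses. Walk through each enrollment:
  - enrollment 1 (Julia): course_id=3 -> matches Physics
  - enrollment 2 (Grace): course_id=3 -> matches Physics
  - enrollment 3 (Iris): course_id=NULL, no match -> dropped
  - enrollment 4 (Sam): course_id=3 -> matches Physics
So 1 of 4 rows is dropped.

SQL:
SELECT a.student, b.title AS course
FROM enrollments a
INNER JOIN courses b ON a.course_id = b.id

Result:
student | course 
--------+--------
Julia   | Physics
Grace   | Physics
Sam     | Physics


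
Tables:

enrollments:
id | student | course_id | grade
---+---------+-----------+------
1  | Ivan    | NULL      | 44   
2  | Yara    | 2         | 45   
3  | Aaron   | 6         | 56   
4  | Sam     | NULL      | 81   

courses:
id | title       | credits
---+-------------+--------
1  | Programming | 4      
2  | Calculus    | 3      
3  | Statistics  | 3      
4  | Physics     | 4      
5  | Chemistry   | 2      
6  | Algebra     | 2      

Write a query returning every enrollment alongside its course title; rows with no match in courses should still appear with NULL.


LEFT JOIN keeps every row from enrollments (the left table); where course_id has no match in courses, the course columns become NULL. Walk through each enrollment:
  - enrollment 1 (Ivan): course_id=NULL, no match -> kept with NULL
  - enrollment 2 (Yara): course_id=2 -> matches Calculus
  - enrollment 3 (Aaron): course_id=6 -> matches Algebra
  - enrollment 4 (Sam): course_id=NULL, no match -> kept with NULL
All 4 rows appear; 2 have NULL course.

SQL:
SELECT a.student, b.title AS course
FROM enrollments a
LEFT JOIN courses b ON a.course_id = b.id

Result:
student | course  
--------+---------
Ivan    | NULL    
Yara    | Calculus
Aaron   | Algebra 
Sam     | NULL    


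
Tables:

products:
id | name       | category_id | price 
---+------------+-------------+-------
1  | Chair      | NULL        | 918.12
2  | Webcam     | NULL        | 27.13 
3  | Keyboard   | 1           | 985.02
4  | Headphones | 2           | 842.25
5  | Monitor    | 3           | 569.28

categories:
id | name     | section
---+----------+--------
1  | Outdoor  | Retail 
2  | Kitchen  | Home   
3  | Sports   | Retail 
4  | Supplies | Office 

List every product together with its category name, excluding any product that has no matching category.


INNER JOIN keeps only products rows whose category_id matches an id in categories. Walk through each product:
  - product 1 (Chair): category_id=NULL, no match -> dropped
  - product 2 (Webcam): category_id=NULL, no match -> dropped
  - product 3 (Keyboard): category_id=1 -> matches Outdoor
  - product 4 (Headphones): category_id=2 -> matches Kitchen
  - product 5 (Monitor): category_id=3 -> matches Sports
So 2 of 5 rows are dropped.

SQL:
SELECT a.name, b.name AS category
FROM products a
INNER JOIN categories b ON a.category_id = b.id

Result:
name       | category
-----------+---------
Keyboard   | Outdoor 
Headphones | Kitchen 
Monitor    | Sports  


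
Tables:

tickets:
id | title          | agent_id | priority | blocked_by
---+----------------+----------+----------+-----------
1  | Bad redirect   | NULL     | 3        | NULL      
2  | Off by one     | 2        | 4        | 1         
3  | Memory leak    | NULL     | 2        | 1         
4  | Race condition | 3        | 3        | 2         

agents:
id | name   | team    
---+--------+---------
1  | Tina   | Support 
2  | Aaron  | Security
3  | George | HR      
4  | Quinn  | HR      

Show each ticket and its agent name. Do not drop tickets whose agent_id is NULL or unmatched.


LEFT JOIN keeps every row from tickets (the left table); where agent_id has no match in agents, the agent columns become NULL. Walk through each ticket:
  - ticket 1 (Bad redirect): agent_id=NULL, no match -> kept with NULL
  - ticket 2 (Off by one): agent_id=2 -> matches Aaron
  - ticket 3 (Memory leak): agent_id=NULL, no match -> kept with NULL
  - ticket 4 (Race condition): agent_id=3 -> matches George
All 4 rows appear; 2 have NULL agent.

SQL:
SELECT a.title, b.name AS agent
FROM tickets a
LEFT JOIN agents b ON a.agent_id = b.id

Result:
title          | agent 
---------------+-------
Bad redirect   | NULL  
Off by one     | Aaron 
Memory leak    | NULL  
Race condition | George


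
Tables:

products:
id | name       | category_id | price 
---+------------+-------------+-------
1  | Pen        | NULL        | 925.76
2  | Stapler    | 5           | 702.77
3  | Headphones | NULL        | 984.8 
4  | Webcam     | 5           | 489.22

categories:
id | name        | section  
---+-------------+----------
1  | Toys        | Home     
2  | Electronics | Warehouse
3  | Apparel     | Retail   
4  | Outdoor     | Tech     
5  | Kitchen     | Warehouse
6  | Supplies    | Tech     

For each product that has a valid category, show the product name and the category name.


INNER JOIN keeps only products rows whose category_id matches an id in categories. Walk through each product:
  - product 1 (Pen): category_id=NULL, no match -> dropped
  - product 2 (Stapler): category_id=5 -> matches Kitchen
  - product 3 (Headphones): category_id=NULL, no match -> dropped
  - product 4 (Webcam): category_id=5 -> matches Kitchen
So 2 of 4 rows are dropped.

SQL:
SELECT a.name, b.name AS category
FROM products a
INNER JOIN categories b ON a.category_id = b.id

Result:
name    | category
--------+---------
Stapler | Kitchen 
Webcam  | Kitchen 


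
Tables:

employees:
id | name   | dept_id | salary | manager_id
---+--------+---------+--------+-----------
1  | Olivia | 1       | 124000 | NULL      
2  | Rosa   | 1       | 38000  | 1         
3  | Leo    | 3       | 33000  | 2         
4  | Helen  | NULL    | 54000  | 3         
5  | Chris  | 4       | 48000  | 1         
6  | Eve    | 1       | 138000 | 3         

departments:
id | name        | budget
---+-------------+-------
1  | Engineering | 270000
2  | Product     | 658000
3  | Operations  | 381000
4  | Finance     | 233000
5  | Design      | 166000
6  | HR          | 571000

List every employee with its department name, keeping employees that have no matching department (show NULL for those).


LEFT JOIN keeps every row from employees (the left table); where dept_id has no match in departments, the department columns become NULL. Walk through each employee:
  - employee 1 (Olivia): dept_id=1 -> matches Engineering
  - employee 2 (Rosa): dept_id=1 -> matches Engineering
  - employee 3 (Leo): dept_id=3 -> matches Operations
  - employee 4 (Helen): dept_id=NULL, no match -> kept with NULL
  - employee 5 (Chris): dept_id=4 -> matches Finance
  - employee 6 (Eve): dept_id=1 -> matches Engineering
All 6 rows appear; 1 has NULL department.

SQL:
SELECT a.name, b.name AS department
FROM employees a
LEFT JOIN departments b ON a.dept_id = b.id

Result:
name   | department 
-------+------------
Olivia | Engineering
Rosa   | Engineering
Leo    | Operations 
Helen  | NULL       
Chris  | Finance    
Eve    | Engineering


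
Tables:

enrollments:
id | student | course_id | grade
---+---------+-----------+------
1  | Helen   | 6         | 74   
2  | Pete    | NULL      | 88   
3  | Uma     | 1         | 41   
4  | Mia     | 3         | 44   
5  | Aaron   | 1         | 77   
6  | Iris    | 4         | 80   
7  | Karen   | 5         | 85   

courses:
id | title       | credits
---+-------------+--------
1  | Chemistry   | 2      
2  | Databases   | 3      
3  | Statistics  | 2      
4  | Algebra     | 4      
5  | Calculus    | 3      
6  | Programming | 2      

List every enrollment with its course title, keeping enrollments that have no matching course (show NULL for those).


LEFT JOIN keeps every row from enrollments (the left table); where course_id has no match in courses, the course columns become NULL. Walk through each enrollment:
  - enrollment 1 (Helen): course_id=6 -> matches Programming
  - enrollment 2 (Pete): course_id=NULL, no match -> kept with NULL
  - enrollment 3 (Uma): course_id=1 -> matches Chemistry
  - enrollment 4 (Mia): course_id=3 -> matches Statistics
  - enrollment 5 (Aaron): course_id=1 -> matches Chemistry
  - enrollment 6 (Iris): course_id=4 -> matches Algebra
  - enrollment 7 (Karen): course_id=5 -> matches Calculus
All 7 rows appear; 1 has NULL course.

SQL:
SELECT a.student, b.title AS course
FROM enrollments a
LEFT JOIN courses b ON a.course_id = b.id

Result:
student | course     
--------+------------
Helen   | Programming
Pete    | NULL       
Uma     | Chemistry  
Mia     | Statistics 
Aaron   | Chemistry  
Iris    | Algebra    
Karen   | Calculus   


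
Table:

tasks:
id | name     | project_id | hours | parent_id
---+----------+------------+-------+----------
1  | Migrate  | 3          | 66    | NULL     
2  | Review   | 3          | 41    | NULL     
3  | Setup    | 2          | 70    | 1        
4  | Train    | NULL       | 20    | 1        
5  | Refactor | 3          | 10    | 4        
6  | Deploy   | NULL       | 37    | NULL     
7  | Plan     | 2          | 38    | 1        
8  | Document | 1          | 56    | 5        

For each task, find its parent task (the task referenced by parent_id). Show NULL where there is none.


This is a self-join: tasks is joined to a second copy of itself, matching each row's parent_id to another row's id. Use LEFT JOIN so rows with parent_id=NULL are kept.
  - task 1 (Migrate): parent_id=NULL -> NULL
  - task 2 (Review): parent_id=NULL -> NULL
  - task 3 (Setup): parent_id=1 -> Migrate
  - task 4 (Train): parent_id=1 -> Migrate
  - task 5 (Refactor): parent_id=4 -> Train
  - task 6 (Deploy): parent_id=NULL -> NULL
  - task 7 (Plan): parent_id=1 -> Migrate
  - task 8 (Document): parent_id=5 -> Refactor

SQL:
SELECT a.name AS item, b.name AS parent
FROM tasks a
LEFT JOIN tasks b ON a.parent_id = b.id

Result:
item     | parent  
---------+---------
Migrate  | NULL    
Review   | NULL    
Setup    | Migrate 
Train    | Migrate 
Refactor | Train   
Deploy   | NULL    
Plan     | Migrate 
Document | Refactor


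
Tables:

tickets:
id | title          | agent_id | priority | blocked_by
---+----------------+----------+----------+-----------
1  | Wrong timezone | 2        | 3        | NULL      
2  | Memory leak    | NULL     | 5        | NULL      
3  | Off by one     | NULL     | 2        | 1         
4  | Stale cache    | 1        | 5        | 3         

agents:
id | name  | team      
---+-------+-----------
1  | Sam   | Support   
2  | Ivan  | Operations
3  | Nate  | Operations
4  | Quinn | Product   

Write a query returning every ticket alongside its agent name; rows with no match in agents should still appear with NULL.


LEFT JOIN keeps every row from tickets (the left table); where agent_id has no match in agents, the agent columns become NULL. Walk through each ticket:
  - ticket 1 (Wrong timezone): agent_id=2 -> matches Ivan
  - ticket 2 (Memory leak): agent_id=NULL, no match -> kept with NULL
  - ticket 3 (Off by one): agent_id=NULL, no match -> kept with NULL
  - ticket 4 (Stale cache): agent_id=1 -> matches Sam
All 4 rows appear; 2 have NULL agent.

SQL:
SELECT a.title, b.name AS agent
FROM tickets a
LEFT JOIN agents b ON a.agent_id = b.id

Result:
title          | agent
---------------+------
Wrong timezone | Ivan 
Memory leak    | NULL 
Off by one     | NULL 
Stale cache    | Sam  


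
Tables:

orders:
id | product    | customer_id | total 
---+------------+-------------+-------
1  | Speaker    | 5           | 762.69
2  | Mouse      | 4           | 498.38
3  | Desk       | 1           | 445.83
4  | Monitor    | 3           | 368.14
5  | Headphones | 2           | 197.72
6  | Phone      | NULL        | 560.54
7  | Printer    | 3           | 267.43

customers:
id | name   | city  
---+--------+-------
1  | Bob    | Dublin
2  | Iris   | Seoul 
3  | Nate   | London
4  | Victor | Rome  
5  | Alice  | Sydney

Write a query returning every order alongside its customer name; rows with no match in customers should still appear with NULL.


LEFT JOIN keeps every row from orders (the left table); where customer_id has no match in customers, the customer columns become NULL. Walk through each order:
  - order 1 (Speaker): customer_id=5 -> matches Alice
  - order 2 (Mouse): customer_id=4 -> matches Victor
  - order 3 (Desk): customer_id=1 -> matches Bob
  - order 4 (Monitor): customer_id=3 -> matches Nate
  - order 5 (Headphones): customer_id=2 -> matches Iris
  - order 6 (Phone): customer_id=NULL, no match -> kept with NULL
  - order 7 (Printer): customer_id=3 -> matches Nate
All 7 rows appear; 1 has NULL customer.

SQL:
SELECT a.product, b.name AS customer
FROM orders a
LEFT JOIN customers b ON a.customer_id = b.id

Result:
product    | customer
-----------+---------
Speaker    | Alice   
Mouse      | Victor  
Desk       | Bob     
Monitor    | Nate    
Headphones | Iris    
Phone      | NULL    
Printer    | Nate    


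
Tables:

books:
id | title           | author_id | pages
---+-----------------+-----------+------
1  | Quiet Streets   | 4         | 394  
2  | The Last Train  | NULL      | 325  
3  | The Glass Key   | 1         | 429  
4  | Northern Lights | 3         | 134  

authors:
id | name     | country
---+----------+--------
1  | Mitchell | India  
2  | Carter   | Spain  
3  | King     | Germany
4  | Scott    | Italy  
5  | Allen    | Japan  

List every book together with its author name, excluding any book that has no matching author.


INNER JOIN keeps only books rows whose author_id matches an id in authors. Walk through each book:
  - book 1 (Quiet Streets): author_id=4 -> matches Scott
  - book 2 (The Last Train): author_id=NULL, no match -> dropped
  - book 3 (The Glass Key): author_id=1 -> matches Mitchell
  - book 4 (Northern Lights): author_id=3 -> matches King
So 1 of 4 rows is dropped.

SQL:
SELECT a.title, b.name AS author
FROM books a
INNER JOIN authors b ON a.author_id = b.id

Result:
title           | author  
----------------+---------
Quiet Streets   | Scott   
The Glass Key   | Mitchell
Northern Lights | King    


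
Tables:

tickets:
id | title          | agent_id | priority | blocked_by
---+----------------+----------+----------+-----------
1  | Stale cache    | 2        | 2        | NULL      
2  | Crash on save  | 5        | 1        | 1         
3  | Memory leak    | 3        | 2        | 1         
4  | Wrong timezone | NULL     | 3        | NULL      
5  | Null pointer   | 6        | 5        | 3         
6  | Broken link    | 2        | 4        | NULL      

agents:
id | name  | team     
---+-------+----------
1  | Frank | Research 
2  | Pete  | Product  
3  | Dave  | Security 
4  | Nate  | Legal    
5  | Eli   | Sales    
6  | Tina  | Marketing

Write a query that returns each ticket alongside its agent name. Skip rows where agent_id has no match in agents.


INNER JOIN keeps only tickets rows whose agent_id matches an id in agents. Walk through each ticket:
  - ticket 1 (Stale cache): agent_id=2 -> matches Pete
  - ticket 2 (Crash on save): agent_id=5 -> matches Eli
  - ticket 3 (Memory leak): agent_id=3 -> matches Dave
  - ticket 4 (Wrong timezone): agent_id=NULL, no match -> dropped
  - ticket 5 (Null pointer): agent_id=6 -> matches Tina
  - ticket 6 (Broken link): agent_id=2 -> matches Pete
So 1 of 6 rows is dropped.

SQL:
SELECT a.title, b.name AS agent
FROM tickets a
INNER JOIN agents b ON a.agent_id = b.id

Result:
title         | agent
--------------+------
Stale cache   | Pete 
Crash on save | Eli  
Memory leak   | Dave 
Null pointer  | Tina 
Broken link   | Pete 


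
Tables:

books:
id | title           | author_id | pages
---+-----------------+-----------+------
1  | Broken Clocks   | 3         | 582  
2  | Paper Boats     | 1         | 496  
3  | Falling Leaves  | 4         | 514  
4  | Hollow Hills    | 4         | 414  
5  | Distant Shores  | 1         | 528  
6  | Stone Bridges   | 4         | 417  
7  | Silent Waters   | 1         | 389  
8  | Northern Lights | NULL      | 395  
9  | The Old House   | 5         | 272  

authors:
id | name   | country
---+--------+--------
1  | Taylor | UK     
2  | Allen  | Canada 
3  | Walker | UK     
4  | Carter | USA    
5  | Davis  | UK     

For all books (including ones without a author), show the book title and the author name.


LEFT JOIN keeps every row from books (the left table); where author_id has no match in authors, the author columns become NULL. Walk through each book:
  - book 1 (Broken Clocks): author_id=3 -> matches Walker
  - book 2 (Paper Boats): author_id=1 -> matches Taylor
  - book 3 (Falling Leaves): author_id=4 -> matches Carter
  - book 4 (Hollow Hills): author_id=4 -> matches Carter
  - book 5 (Distant Shores): author_id=1 -> matches Taylor
  - book 6 (Stone Bridges): author_id=4 -> matches Carter
  - book 7 (Silent Waters): author_id=1 -> matches Taylor
  - book 8 (Northern Lights): author_id=NULL, no match -> kept with NULL
  - book 9 (The Old House): author_id=5 -> matches Davis
All 9 rows appear; 1 has NULL author.

SQL:
SELECT a.title, b.name AS author
FROM books a
LEFT JOIN authors b ON a.author_id = b.id

Result:
title           | author
----------------+-------
Broken Clocks   | Walker
Paper Boats     | Taylor
Falling Leaves  | Carter
Hollow Hills    | Carter
Distant Shores  | Taylor
Stone Bridges   | Carter
Silent Waters   | Taylor
Northern Lights | NULL  
The Old House   | Davis 


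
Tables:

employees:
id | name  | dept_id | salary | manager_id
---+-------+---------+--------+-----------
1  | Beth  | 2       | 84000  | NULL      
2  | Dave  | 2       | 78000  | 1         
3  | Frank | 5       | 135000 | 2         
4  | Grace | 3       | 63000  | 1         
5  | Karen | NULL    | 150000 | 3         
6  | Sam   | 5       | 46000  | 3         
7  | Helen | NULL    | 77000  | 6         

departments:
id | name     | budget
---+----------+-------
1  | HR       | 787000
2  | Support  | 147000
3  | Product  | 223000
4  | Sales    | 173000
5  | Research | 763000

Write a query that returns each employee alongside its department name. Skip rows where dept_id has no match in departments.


INNER JOIN keeps only employees rows whose dept_id matches an id in departments. Walk through each employee:
  - employee 1 (Beth): dept_id=2 -> matches Support
  - employee 2 (Dave): dept_id=2 -> matches Support
  - employee 3 (Frank): dept_id=5 -> matches Research
  - employee 4 (Grace): dept_id=3 -> matches Product
  - employee 5 (Karen): dept_id=NULL, no match -> dropped
  - employee 6 (Sam): dept_id=5 -> matches Research
  - employee 7 (Helen): dept_id=NULL, no match -> dropped
So 2 of 7 rows are dropped.

SQL:
SELECT a.name, b.name AS department
FROM employees a
INNER JOIN departments b ON a.dept_id = b.id

Result:
name  | department
------+-----------
Beth  | Support   
Dave  | Support   
Frank | Research  
Grace | Product   
Sam   | Research  


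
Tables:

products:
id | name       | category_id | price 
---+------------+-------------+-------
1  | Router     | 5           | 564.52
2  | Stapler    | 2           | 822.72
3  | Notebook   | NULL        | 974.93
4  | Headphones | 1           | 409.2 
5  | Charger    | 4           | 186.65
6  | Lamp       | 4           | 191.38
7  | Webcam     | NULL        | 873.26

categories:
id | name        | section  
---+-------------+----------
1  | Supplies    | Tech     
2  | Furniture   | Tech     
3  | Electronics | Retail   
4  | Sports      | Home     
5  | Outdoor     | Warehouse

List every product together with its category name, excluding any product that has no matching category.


INNER JOIN keeps only products rows whose category_id matches an id in categories. Walk through each product:
  - product 1 (Router): category_id=5 -> matches Outdoor
  - product 2 (Stapler): category_id=2 -> matches Furniture
  - product 3 (Notebook): category_id=NULL, no match -> dropped
  - product 4 (Headphones): category_id=1 -> matches Supplies
  - product 5 (Charger): category_id=4 -> matches Sports
  - product 6 (Lamp): category_id=4 -> matches Sports
  - product 7 (Webcam): category_id=NULL, no match -> dropped
So 2 of 7 rows are dropped.

SQL:
SELECT a.name, b.name AS category
FROM products a
INNER JOIN categories b ON a.category_id = b.id

Result:
name       | category 
-----------+----------
Router     | Outdoor  
Stapler    | Furniture
Headphones | Supplies 
Charger    | Sports   
Lamp       | Sports   


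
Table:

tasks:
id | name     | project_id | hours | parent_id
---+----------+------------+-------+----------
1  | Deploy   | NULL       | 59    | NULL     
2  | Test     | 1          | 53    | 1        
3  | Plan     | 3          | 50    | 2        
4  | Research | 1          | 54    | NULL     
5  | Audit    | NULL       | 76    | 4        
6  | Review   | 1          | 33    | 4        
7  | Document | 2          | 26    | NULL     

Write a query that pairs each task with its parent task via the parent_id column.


This is a self-join: tasks is joined to a second copy of itself, matching each row's parent_id to another row's id. Use LEFT JOIN so rows with parent_id=NULL are kept.
  - task 1 (Deploy): parent_id=NULL -> NULL
  - task 2 (Test): parent_id=1 -> Deploy
  - task 3 (Plan): parent_id=2 -> Test
  - task 4 (Research): parent_id=NULL -> NULL
  - task 5 (Audit): parent_id=4 -> Research
  - task 6 (Review): parent_id=4 -> Research
  - task 7 (Document): parent_id=NULL -> NULL

SQL:
SELECT a.name AS item, b.name AS parent
FROM tasks a
LEFT JOIN tasks b ON a.parent_id = b.id

Result:
item     | parent  
---------+---------
Deploy   | NULL    
Test     | Deploy  
Plan     | Test    
Research | NULL    
Audit    | Research
Review   | Research
Document | NULL    
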